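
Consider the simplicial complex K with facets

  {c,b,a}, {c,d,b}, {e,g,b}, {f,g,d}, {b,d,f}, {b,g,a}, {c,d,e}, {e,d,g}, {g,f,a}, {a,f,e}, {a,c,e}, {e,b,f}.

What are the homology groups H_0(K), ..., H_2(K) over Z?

We work with the vertex ordering a < b < c < d < e < f < g. The simplices of K, each written with vertices in increasing order, are:

  0-simplices (7): a, b, c, d, e, f, g
  1-simplices (18): ab, ac, ae, af, ag, bc, bd, be, bf, bg, cd, ce, de, df, dg, ef, eg, fg
  2-simplices (12): abc, abg, ace, aef, afg, bcd, bdf, bef, beg, cde, deg, dfg

giving chain groups C_0 ≅ Z^7, C_1 ≅ Z^18, C_2 ≅ Z^12.

∂_1: C_1 → C_0 is given by ∂[p,q] = [q] − [p]. For instance
  ∂be = e − b.
The resulting 7×18 matrix has rank 6, and its Smith normal form has invariant factors (1,1,1,1,1,1).

∂_2: C_2 → C_1 acts by ∂[p,q,r] = [q,r] − [p,r] + [p,q]. For instance
  ∂bef = ef − bf + be,
  ∂bcd = cd − bd + bc.
The resulting 18×12 matrix has rank 12, and its Smith normal form has invariant factors (1,1,1,1,1,1,1,1,1,1,1,2).

From H_k ≅ ker(∂_k) / im(∂_{k+1}) we obtain:

  H_0: rank C_0 − rank ∂_1 = 7 − 6 = 1, and the invariant factors of ∂_1 are all 1, so H_0 = Z.
  H_1: rank ker ∂_1 − rank ∂_2 = (18 − 6) − 12 = 0, and ∂_2 has invariant factor 2 > 1, so H_1 = Z/2.
  H_2: rank ker ∂_2 − rank ∂_3 = (12 − 12) − 0 = 0, and there is no ∂_3, so H_2 = 0.

H_0 ≅ Z,  H_1 ≅ Z/2,  H_2 = 0.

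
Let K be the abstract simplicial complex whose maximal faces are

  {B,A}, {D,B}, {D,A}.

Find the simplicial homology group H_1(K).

H_1 = Z.

Fix the vertex order A < B < D and write every simplex with vertices in increasing order. Then dim K = 1 and the simplices of K are:

  0-simplices (3): A, B, D
  1-simplices (3): AB, AD, BD

giving chain groups C_0 ≅ Z^3, C_1 ≅ Z^3.

∂_1: C_1 → C_0 sends each edge [p,q] (with p < q) to q − p. For instance
  ∂BD = D − B.
As a 3×3 matrix over Z this has rank 2, with invariant factors (1,1).

Reading off H_k = ker ∂_k / im ∂_{k+1}:

  H_1: rank ker ∂_1 − rank ∂_2 = (3 − 2) − 0 = 1, and there is no ∂_2, so H_1 = Z.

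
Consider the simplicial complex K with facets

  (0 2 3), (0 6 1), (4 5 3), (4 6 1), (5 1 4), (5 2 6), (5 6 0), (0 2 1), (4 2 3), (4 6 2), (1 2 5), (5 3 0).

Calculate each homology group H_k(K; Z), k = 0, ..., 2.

Order the vertices as 0 < 1 < 2 < 3 < 4 < 5 < 6. Listing each simplex with vertices in this order, K has dimension 2 with simplices:

  0-simplices (7): [0], [1], [2], [3], [4], [5], [6]
  1-simplices (18): [0,1], [0,2], [0,3], [0,5], [0,6], [1,2], [1,4], [1,5], [1,6], [2,3], [2,4], [2,5], [2,6], [3,4], [3,5], [4,5], [4,6], [5,6]
  2-simplices (12): [0,1,2], [0,1,6], [0,2,3], [0,3,5], [0,5,6], [1,2,5], [1,4,5], [1,4,6], [2,3,4], [2,4,6], [2,5,6], [3,4,5]

Hence C_0 ≅ Z^7, C_1 ≅ Z^18, C_2 ≅ Z^12.

Boundary ∂_1: C_1 → C_0 maps an edge to its endpoints' difference, ∂[p,q] = q − p.
This gives a 7×18 integer matrix of rank 6; reducing to Smith normal form yields diagonal entries (1,1,1,1,1,1).

Boundary ∂_2: C_2 → C_1 acts by ∂[p,q,r] = [q,r] − [p,r] + [p,q]. For instance
  ∂[1,4,5] = [4,5] − [1,5] + [1,4],
  ∂[3,4,5] = [4,5] − [3,5] + [3,4].
The resulting 18×12 matrix has rank 12, and its Smith normal form has invariant factors (1,1,1,1,1,1,1,1,1,1,1,2).

Reading off H_k = ker ∂_k / im ∂_{k+1}:

  H_0: rank C_0 − rank ∂_1 = 7 − 6 = 1, and the invariant factors of ∂_1 are all 1, so H_0 = Z.
  H_1: rank ker ∂_1 − rank ∂_2 = (18 − 6) − 12 = 0, and ∂_2 has invariant factor 2 > 1, so H_1 = Z_2.
  H_2: rank ker ∂_2 − rank ∂_3 = (12 − 12) − 0 = 0, and there is no ∂_3, so H_2 = 0.

H_0 = Z,  H_1 = Z_2,  H_2 = 0.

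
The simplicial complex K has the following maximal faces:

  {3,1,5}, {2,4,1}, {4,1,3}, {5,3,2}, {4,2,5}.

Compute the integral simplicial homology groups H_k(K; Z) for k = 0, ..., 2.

We work with the vertex ordering 1 < 2 < 3 < 4 < 5. The simplices of K, each written with vertices in increasing order, are:

  0-simplices (5): [1], [2], [3], [4], [5]
  1-simplices (10): [1,2], [1,3], [1,4], [1,5], [2,3], [2,4], [2,5], [3,4], [3,5], [4,5]
  2-simplices (5): [1,2,4], [1,3,4], [1,3,5], [2,3,5], [2,4,5]

so the chain groups are C_0 ≅ Z^5, C_1 ≅ Z^10, C_2 ≅ Z^5.

The boundary map ∂_1: C_1 → C_0 sends each edge [p,q] (with p < q) to q − p.
The resulting 5×10 matrix has rank 4, and its Smith normal form has invariant factors (1,1,1,1).

The boundary map ∂_2: C_2 → C_1 maps a triangle to the signed sum of its edges. For instance
  ∂[1,3,4] = [3,4] − [1,4] + [1,3],
  ∂[1,2,4] = [2,4] − [1,4] + [1,2].
The resulting 10×5 matrix has rank 5, and its Smith normal form has invariant factors (1,1,1,1,1).

Now H_k = ker ∂_k / im ∂_{k+1}, so:

  H_0: rank C_0 − rank ∂_1 = 5 − 4 = 1, and the invariant factors of ∂_1 are all 1, so H_0 = Z.
  H_1: rank ker ∂_1 − rank ∂_2 = (10 − 4) − 5 = 1, and the invariant factors of ∂_2 are all 1, so H_1 = Z.
  H_2: rank ker ∂_2 − rank ∂_3 = (5 − 5) − 0 = 0, and there is no ∂_3, so H_2 = 0.

H_0 = Z,  H_1 = Z,  H_2 = 0.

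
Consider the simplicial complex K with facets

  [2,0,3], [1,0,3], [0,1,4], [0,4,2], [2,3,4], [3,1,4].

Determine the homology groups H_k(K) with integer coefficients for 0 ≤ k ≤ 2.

Take the total order 0 < 1 < 2 < 3 < 4 on the vertex set. Then K (dimension 2) consists of the simplices:

  0-simplices (5): [0], [1], [2], [3], [4]
  1-simplices (9): [0,1], [0,2], [0,3], [0,4], [1,3], [1,4], [2,3], [2,4], [3,4]
  2-simplices (6): [0,1,3], [0,1,4], [0,2,3], [0,2,4], [1,3,4], [2,3,4]

so the chain groups are C_0 ≅ Z^5, C_1 ≅ Z^9, C_2 ≅ Z^6.

∂_1: C_1 → C_0 maps an edge to its endpoints' difference, ∂[p,q] = q − p. For instance
  ∂[2,3] = [3] − [2].
The resulting 5×9 matrix has rank 4, and its Smith normal form has invariant factors (1,1,1,1).

∂_2: C_2 → C_1 sends each 2-simplex [p,q,r] to [q,r] − [p,r] + [p,q]. For instance
  ∂[0,1,3] = [1,3] − [0,3] + [0,1],
  ∂[0,1,4] = [1,4] − [0,4] + [0,1].
This gives a 9×6 integer matrix of rank 5; reducing to Smith normal form yields diagonal entries (1,1,1,1,1).

From H_k ≅ ker(∂_k) / im(∂_{k+1}) we obtain:

  H_0: rank C_0 − rank ∂_1 = 5 − 4 = 1, and the invariant factors of ∂_1 are all 1, so H_0 ≅ Z.
  H_1: rank ker ∂_1 − rank ∂_2 = (9 − 4) − 5 = 0, and the invariant factors of ∂_2 are all 1, so H_1 ≅ 0.
  H_2: rank ker ∂_2 − rank ∂_3 = (6 − 5) − 0 = 1, and there is no ∂_3, so H_2 ≅ Z.

As a check, the Euler characteristic is 5 − 9 + 6 = 2, which agrees with 1 − 0 + 1 = 2.

H_0 ≅ Z,  H_1 = 0,  H_2 ≅ Z.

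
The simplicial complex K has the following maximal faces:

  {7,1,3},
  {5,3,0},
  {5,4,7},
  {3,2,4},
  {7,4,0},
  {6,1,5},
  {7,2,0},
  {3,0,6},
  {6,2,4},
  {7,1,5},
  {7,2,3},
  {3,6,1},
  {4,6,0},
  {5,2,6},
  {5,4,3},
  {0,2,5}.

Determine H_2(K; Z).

We work with the vertex ordering 0 < 1 < 2 < 3 < 4 < 5 < 6 < 7. The simplices of K, each written with vertices in increasing order, are:

  0-simplices (8): [0], [1], [2], [3], [4], [5], [6], [7]
  1-simplices (24): (24 of them)
  2-simplices (16): [0,2,5], [0,2,7], [0,3,5], [0,3,6], [0,4,6], [0,4,7], [1,3,6], [1,3,7], [1,5,6], [1,5,7], [2,3,4], [2,3,7], [2,4,6], [2,5,6], [3,4,5], [4,5,7]

Hence C_0 ≅ Z^8, C_1 ≅ Z^24, C_2 ≅ Z^16.

∂_1: C_1 → C_0 maps an edge to its endpoints' difference, ∂[p,q] = q − p.
The 8×24 boundary matrix has rank 7 and Smith normal form diag(1,1,1,1,1,1,1).

∂_2: C_2 → C_1 sends each 2-simplex [p,q,r] to [q,r] − [p,r] + [p,q]. For instance
  ∂[2,4,6] = [4,6] − [2,6] + [2,4],
  ∂[1,5,6] = [5,6] − [1,6] + [1,5].
This gives a 24×16 integer matrix of rank 15; reducing to Smith normal form yields diagonal entries (1,1,1,1,1,1,1,1,1,1,1,1,1,1,1).

Now H_k = ker ∂_k / im ∂_{k+1}, so:

  H_2: rank ker ∂_2 − rank ∂_3 = (16 − 15) − 0 = 1, and there is no ∂_3, so H_2 = Z.

H_2 = Z.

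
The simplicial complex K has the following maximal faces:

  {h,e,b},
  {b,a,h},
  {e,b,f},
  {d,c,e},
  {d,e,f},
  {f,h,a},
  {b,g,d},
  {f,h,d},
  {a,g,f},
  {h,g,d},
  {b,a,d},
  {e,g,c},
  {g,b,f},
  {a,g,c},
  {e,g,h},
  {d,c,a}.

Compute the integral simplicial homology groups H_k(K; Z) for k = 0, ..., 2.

H_0 ≅ Z,  H_1 ≅ Z^2,  H_2 ≅ Z.

Fix the vertex order a < b < c < d < e < f < g < h and write every simplex with vertices in increasing order. Then dim K = 2 and the simplices of K are:

  0-simplices (8): a, b, c, d, e, f, g, h
  1-simplices (24): ab, ac, ad, af, ag, ah, bd, be, bf, bg, bh, cd, ce, cg, de, df, dg, dh, ef, eg, eh, fg, fh, gh
  2-simplices (16): abd, abh, acd, acg, afg, afh, bdg, bef, beh, bfg, cde, ceg, def, dfh, dgh, egh

Hence C_0 ≅ Z^8, C_1 ≅ Z^24, C_2 ≅ Z^16.

∂_1: C_1 → C_0 sends each edge [p,q] (with p < q) to q − p. For instance
  ∂ce = e − c.
The resulting 8×24 matrix has rank 7, and its Smith normal form has invariant factors (1,1,1,1,1,1,1).

Boundary ∂_2: C_2 → C_1 maps a triangle to the signed sum of its edges. For instance
  ∂bef = ef − bf + be,
  ∂bdg = dg − bg + bd.
As a 24×16 matrix over Z this has rank 15, with invariant factors (1,1,1,1,1,1,1,1,1,1,1,1,1,1,1).

Now H_k = ker ∂_k / im ∂_{k+1}, so:

  H_0: rank C_0 − rank ∂_1 = 8 − 7 = 1, and the invariant factors of ∂_1 are all 1, so H_0 ≅ Z.
  H_1: rank ker ∂_1 − rank ∂_2 = (24 − 7) − 15 = 2, and the invariant factors of ∂_2 are all 1, so H_1 ≅ Z^2.
  H_2: rank ker ∂_2 − rank ∂_3 = (16 − 15) − 0 = 1, and there is no ∂_3, so H_2 ≅ Z.

(K is a triangulation of the torus T^2.)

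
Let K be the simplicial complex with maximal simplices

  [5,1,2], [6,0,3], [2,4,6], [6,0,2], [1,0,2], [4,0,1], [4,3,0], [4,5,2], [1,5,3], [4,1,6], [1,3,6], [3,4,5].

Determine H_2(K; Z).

H_2 ≅ 0.

We work with the vertex ordering 0 < 1 < 2 < 3 < 4 < 5 < 6. The simplices of K, each written with vertices in increasing order, are:

  0-simplices (7): [0], [1], [2], [3], [4], [5], [6]
  1-simplices (18): [0,1], [0,2], [0,3], [0,4], [0,6], [1,2], [1,3], [1,4], [1,5], [1,6], [2,4], [2,5], [2,6], [3,4], [3,5], [3,6], [4,5], [4,6]
  2-simplices (12): [0,1,2], [0,1,4], [0,2,6], [0,3,4], [0,3,6], [1,2,5], [1,3,5], [1,3,6], [1,4,6], [2,4,5], [2,4,6], [3,4,5]

so the chain groups are C_0 ≅ Z^7, C_1 ≅ Z^18, C_2 ≅ Z^12.

∂_1: C_1 → C_0 maps an edge to its endpoints' difference, ∂[p,q] = q − p. For instance
  ∂[3,6] = [6] − [3].
The resulting 7×18 matrix has rank 6, and its Smith normal form has invariant factors (1,1,1,1,1,1).

The boundary map ∂_2: C_2 → C_1 acts by ∂[p,q,r] = [q,r] − [p,r] + [p,q]. For instance
  ∂[0,2,6] = [2,6] − [0,6] + [0,2],
  ∂[2,4,6] = [4,6] − [2,6] + [2,4].
As a 18×12 matrix over Z this has rank 12, with invariant factors (1,1,1,1,1,1,1,1,1,1,1,2).

Now H_k = ker ∂_k / im ∂_{k+1}, so:

  H_2: rank ker ∂_2 − rank ∂_3 = (12 − 12) − 0 = 0, and there is no ∂_3, so H_2 = 0.

(K is a triangulation of the real projective plane RP^2.)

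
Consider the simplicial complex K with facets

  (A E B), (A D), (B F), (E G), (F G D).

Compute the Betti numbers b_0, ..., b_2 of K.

b_0 = 1, b_1 = 2, b_2 = 0.

Order the vertices as A < B < D < E < F < G. Listing each simplex with vertices in this order, K has dimension 2 with simplices:

  0-simplices (6): A, B, D, E, F, G
  1-simplices (9): AB, AD, AE, BE, BF, DF, DG, EG, FG
  2-simplices (2): ABE, DFG

Hence C_0 ≅ Z^6, C_1 ≅ Z^9, C_2 ≅ Z^2.

The boundary map ∂_1: C_1 → C_0 is given by ∂[p,q] = [q] − [p].
As a 6×9 matrix over Z this has rank 5, with invariant factors (1,1,1,1,1).

The boundary map ∂_2: C_2 → C_1 acts by ∂[p,q,r] = [q,r] − [p,r] + [p,q]. For instance
  ∂DFG = FG − DG + DF,
  ∂ABE = BE − AE + AB.
The resulting 9×2 matrix has rank 2, and its Smith normal form has invariant factors (1,1).

Reading off H_k = ker ∂_k / im ∂_{k+1}:

  H_0: rank C_0 − rank ∂_1 = 6 − 5 = 1, and the invariant factors of ∂_1 are all 1, so H_0 = Z.
  H_1: rank ker ∂_1 − rank ∂_2 = (9 − 5) − 2 = 2, and the invariant factors of ∂_2 are all 1, so H_1 = Z^2.
  H_2: rank ker ∂_2 − rank ∂_3 = (2 − 2) − 0 = 0, and there is no ∂_3, so H_2 = 0.

Hence the Betti numbers are b_0 = 1, b_1 = 2, b_2 = 0.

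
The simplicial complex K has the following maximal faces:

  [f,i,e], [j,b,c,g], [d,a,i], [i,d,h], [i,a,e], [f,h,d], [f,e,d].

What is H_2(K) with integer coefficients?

H_2 ≅ 0.

Take the total order a < b < c < d < e < f < g < h < i < j on the vertex set. Then K (dimension 3) consists of the simplices:

  0-simplices (10): a, b, c, d, e, f, g, h, i, j
  1-simplices (18): ad, ae, ai, bc, bg, bj, cg, cj, de, df, dh, di, ef, ei, fh, fi, gj, hi
  2-simplices (10): adi, aei, bcg, bcj, bgj, cgj, def, dfh, dhi, efi
  3-simplices (1): bcgj

giving chain groups C_0 ≅ Z^10, C_1 ≅ Z^18, C_2 ≅ Z^10, C_3 ≅ Z^1.

The boundary map ∂_1: C_1 → C_0 sends each edge [p,q] (with p < q) to q − p. For instance
  ∂cg = g − c.
This gives a 10×18 integer matrix of rank 8; reducing to Smith normal form yields diagonal entries (1,1,1,1,1,1,1,1).

The boundary map ∂_2: C_2 → C_1 acts by ∂[p,q,r] = [q,r] − [p,r] + [p,q]. For instance
  ∂dhi = hi − di + dh,
  ∂aei = ei − ai + ae.
The resulting 18×10 matrix has rank 9, and its Smith normal form has invariant factors (1,1,1,1,1,1,1,1,1).

Boundary ∂_3: C_3 → C_2 sends each 3-simplex σ to the alternating sum Σ_i (−1)^i (σ with its i-th vertex removed). For instance
  ∂bcgj = cgj − bgj + bcj − bcg.
The resulting 10×1 matrix has rank 1, and its Smith normal form has invariant factors (1).

Computing H_k = (kernel of ∂_k) / (image of ∂_{k+1}):

  H_2: rank ker ∂_2 − rank ∂_3 = (10 − 9) − 1 = 0, and the invariant factors of ∂_3 are all 1, so H_2 ≅ 0.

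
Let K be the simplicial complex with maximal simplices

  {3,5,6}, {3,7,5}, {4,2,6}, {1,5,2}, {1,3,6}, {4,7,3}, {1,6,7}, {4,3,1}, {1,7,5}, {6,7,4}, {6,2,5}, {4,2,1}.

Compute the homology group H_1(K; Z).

H_1 ≅ Z/2Z.

K has 7 vertices, 18 edges, 12 triangles.
rank ∂_1 = 6, rank ∂_2 = 12 ⇒ b_1 = 18 − 6 − 12 = 0; ∂_2 has invariant factor(s) [2] giving torsion. So H_1 = Z/2Z.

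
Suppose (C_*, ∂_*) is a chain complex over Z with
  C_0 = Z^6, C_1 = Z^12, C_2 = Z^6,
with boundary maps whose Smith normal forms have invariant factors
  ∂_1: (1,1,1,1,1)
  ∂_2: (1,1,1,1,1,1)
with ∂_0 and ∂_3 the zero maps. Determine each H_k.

H_0 ≅ Z,  H_1 ≅ Z,  H_2 = 0.

H_0: b_0 = 6 − 0 − 5 = 1; torsion from ∂_1 factors > 1: none. So H_0 ≅ Z.
H_1: b_1 = 12 − 5 − 6 = 1; torsion from ∂_2 factors > 1: none. So H_1 ≅ Z.
H_2: b_2 = 6 − 6 − 0 = 0; torsion from ∂_3 factors > 1: none. So H_2 ≅ 0.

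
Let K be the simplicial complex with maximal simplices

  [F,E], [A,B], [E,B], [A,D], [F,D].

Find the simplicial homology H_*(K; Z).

Fix the vertex order A < B < D < E < F and write every simplex with vertices in increasing order. Then dim K = 1 and the simplices of K are:

  0-simplices (5): A, B, D, E, F
  1-simplices (5): AB, AD, BE, DF, EF

Hence C_0 ≅ Z^5, C_1 ≅ Z^5.

∂_1: C_1 → C_0 is given by ∂[p,q] = [q] − [p]. For instance
  ∂EF = F − E.
As a 5×5 matrix over Z this has rank 4, with invariant factors (1,1,1,1).

Now H_k = ker ∂_k / im ∂_{k+1}, so:

  H_0: rank C_0 − rank ∂_1 = 5 − 4 = 1, and the invariant factors of ∂_1 are all 1, so H_0 ≅ Z.
  H_1: rank ker ∂_1 − rank ∂_2 = (5 − 4) − 0 = 1, and there is no ∂_2, so H_1 ≅ Z.

H_0 = Z,  H_1 = Z.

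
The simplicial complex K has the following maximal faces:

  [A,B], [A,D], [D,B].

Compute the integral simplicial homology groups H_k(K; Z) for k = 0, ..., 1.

H_0 ≅ Z,  H_1 ≅ Z.

Fix the vertex order A < B < D and write every simplex with vertices in increasing order. Then dim K = 1 and the simplices of K are:

  0-simplices (3): A, B, D
  1-simplices (3): AB, AD, BD

Hence C_0 ≅ Z^3, C_1 ≅ Z^3.

∂_1: C_1 → C_0 maps an edge to its endpoints' difference, ∂[p,q] = q − p.
As a 3×3 matrix over Z this has rank 2, with invariant factors (1,1).

From H_k ≅ ker(∂_k) / im(∂_{k+1}) we obtain:

  H_0: rank C_0 − rank ∂_1 = 3 − 2 = 1, and the invariant factors of ∂_1 are all 1, so H_0 ≅ Z.
  H_1: rank ker ∂_1 − rank ∂_2 = (3 − 2) − 0 = 1, and there is no ∂_2, so H_1 ≅ Z.

As a check, the Euler characteristic is 3 − 3 = 0, which agrees with 1 − 1 = 0.
(K is a triangulation of the circle S^1.)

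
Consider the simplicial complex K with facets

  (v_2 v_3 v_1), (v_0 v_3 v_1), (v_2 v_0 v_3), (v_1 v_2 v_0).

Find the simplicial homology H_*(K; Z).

H_0 = Z,  H_1 = 0,  H_2 = Z.

We work with the vertex ordering v_0 < v_1 < v_2 < v_3. The simplices of K, each written with vertices in increasing order, are:

  0-simplices (4): [v_0], [v_1], [v_2], [v_3]
  1-simplices (6): [v_0,v_1], [v_0,v_2], [v_0,v_3], [v_1,v_2], [v_1,v_3], [v_2,v_3]
  2-simplices (4): [v_0,v_1,v_2], [v_0,v_1,v_3], [v_0,v_2,v_3], [v_1,v_2,v_3]

so the chain groups are C_0 ≅ Z^4, C_1 ≅ Z^6, C_2 ≅ Z^4.

Boundary ∂_1: C_1 → C_0 sends each edge [p,q] (with p < q) to q − p. For instance
  ∂[v_2,v_3] = [v_3] − [v_2].
The resulting 4×6 matrix has rank 3, and its Smith normal form has invariant factors (1,1,1).

∂_2: C_2 → C_1 sends each 2-simplex [p,q,r] to [q,r] − [p,r] + [p,q]. For instance
  ∂[v_0,v_2,v_3] = [v_2,v_3] − [v_0,v_3] + [v_0,v_2],
  ∂[v_0,v_1,v_2] = [v_1,v_2] − [v_0,v_2] + [v_0,v_1].
The resulting 6×4 matrix has rank 3, and its Smith normal form has invariant factors (1,1,1).

Computing H_k = (kernel of ∂_k) / (image of ∂_{k+1}):

  H_0: rank C_0 − rank ∂_1 = 4 − 3 = 1, and the invariant factors of ∂_1 are all 1, so H_0 ≅ Z.
  H_1: rank ker ∂_1 − rank ∂_2 = (6 − 3) − 3 = 0, and the invariant factors of ∂_2 are all 1, so H_1 ≅ 0.
  H_2: rank ker ∂_2 − rank ∂_3 = (4 − 3) − 0 = 1, and there is no ∂_3, so H_2 ≅ Z.

(K is a triangulation of the 2-sphere S^2.)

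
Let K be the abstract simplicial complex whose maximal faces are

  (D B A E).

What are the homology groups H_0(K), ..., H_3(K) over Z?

H_0 = Z,  H_1 = 0,  H_2 = 0,  H_3 = 0.

Order the vertices as A < B < D < E. Listing each simplex with vertices in this order, K has dimension 3 with simplices:

  0-simplices (4): A, B, D, E
  1-simplices (6): AB, AD, AE, BD, BE, DE
  2-simplices (4): ABD, ABE, ADE, BDE
  3-simplices (1): ABDE

giving chain groups C_0 ≅ Z^4, C_1 ≅ Z^6, C_2 ≅ Z^4, C_3 ≅ Z^1.

∂_1: C_1 → C_0 sends each edge [p,q] (with p < q) to q − p. For instance
  ∂DE = E − D.
The 4×6 boundary matrix has rank 3 and Smith normal form diag(1,1,1).

The boundary map ∂_2: C_2 → C_1 sends each 2-simplex [p,q,r] to [q,r] − [p,r] + [p,q]. For instance
  ∂ABE = BE − AE + AB,
  ∂BDE = DE − BE + BD.
The resulting 6×4 matrix has rank 3, and its Smith normal form has invariant factors (1,1,1).

The boundary map ∂_3: C_3 → C_2 sends each 3-simplex σ to the alternating sum Σ_i (−1)^i (σ with its i-th vertex removed). For instance
  ∂ABDE = BDE − ADE + ABE − ABD.
The 4×1 boundary matrix has rank 1 and Smith normal form diag(1).

Computing H_k = (kernel of ∂_k) / (image of ∂_{k+1}):

  H_0: rank C_0 − rank ∂_1 = 4 − 3 = 1, and the invariant factors of ∂_1 are all 1, so H_0 ≅ Z.
  H_1: rank ker ∂_1 − rank ∂_2 = (6 − 3) − 3 = 0, and the invariant factors of ∂_2 are all 1, so H_1 ≅ 0.
  H_2: rank ker ∂_2 − rank ∂_3 = (4 − 3) − 1 = 0, and the invariant factors of ∂_3 are all 1, so H_2 ≅ 0.
  H_3: rank ker ∂_3 − rank ∂_4 = (1 − 1) − 0 = 0, and there is no ∂_4, so H_3 ≅ 0.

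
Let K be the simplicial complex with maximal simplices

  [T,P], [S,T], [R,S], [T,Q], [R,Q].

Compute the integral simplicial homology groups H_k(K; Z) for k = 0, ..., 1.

H_0 ≅ Z,  H_1 ≅ Z.

Take the total order P < Q < R < S < T on the vertex set. Then K (dimension 1) consists of the simplices:

  0-simplices (5): P, Q, R, S, T
  1-simplices (5): PT, QR, QT, RS, ST

Hence C_0 ≅ Z^5, C_1 ≅ Z^5.

∂_1: C_1 → C_0 maps an edge to its endpoints' difference, ∂[p,q] = q − p. For instance
  ∂PT = T − P.
The 5×5 boundary matrix has rank 4 and Smith normal form diag(1,1,1,1).

Now H_k = ker ∂_k / im ∂_{k+1}, so:

  H_0: rank C_0 − rank ∂_1 = 5 − 4 = 1, and the invariant factors of ∂_1 are all 1, so H_0 = Z.
  H_1: rank ker ∂_1 − rank ∂_2 = (5 − 4) − 0 = 1, and there is no ∂_2, so H_1 = Z.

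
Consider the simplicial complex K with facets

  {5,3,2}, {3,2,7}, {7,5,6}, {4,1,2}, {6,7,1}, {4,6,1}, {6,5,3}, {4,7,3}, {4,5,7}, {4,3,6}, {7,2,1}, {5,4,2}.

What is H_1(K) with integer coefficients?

H_1 = Z/2Z.

Take the total order 1 < 2 < 3 < 4 < 5 < 6 < 7 on the vertex set. Then K (dimension 2) consists of the simplices:

  0-simplices (7): [1], [2], [3], [4], [5], [6], [7]
  1-simplices (18): [1,2], [1,4], [1,6], [1,7], [2,3], [2,4], [2,5], [2,7], [3,4], [3,5], [3,6], [3,7], [4,5], [4,6], [4,7], [5,6], [5,7], [6,7]
  2-simplices (12): [1,2,4], [1,2,7], [1,4,6], [1,6,7], [2,3,5], [2,3,7], [2,4,5], [3,4,6], [3,4,7], [3,5,6], [4,5,7], [5,6,7]

so the chain groups are C_0 ≅ Z^7, C_1 ≅ Z^18, C_2 ≅ Z^12.

∂_1: C_1 → C_0 is given by ∂[p,q] = [q] − [p]. For instance
  ∂[1,6] = [6] − [1].
The 7×18 boundary matrix has rank 6 and Smith normal form diag(1,1,1,1,1,1).

Boundary ∂_2: C_2 → C_1 sends each 2-simplex [p,q,r] to [q,r] − [p,r] + [p,q]. For instance
  ∂[1,2,7] = [2,7] − [1,7] + [1,2],
  ∂[2,3,7] = [3,7] − [2,7] + [2,3].
The 18×12 boundary matrix has rank 12 and Smith normal form diag(1,1,1,1,1,1,1,1,1,1,1,2).

Now H_k = ker ∂_k / im ∂_{k+1}, so:

  H_1: rank ker ∂_1 − rank ∂_2 = (18 − 6) − 12 = 0, and ∂_2 has invariant factor 2 > 1, so H_1 = Z/2Z.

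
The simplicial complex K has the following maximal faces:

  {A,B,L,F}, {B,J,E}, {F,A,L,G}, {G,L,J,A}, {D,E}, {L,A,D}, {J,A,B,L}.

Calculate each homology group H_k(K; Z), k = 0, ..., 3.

H_0 ≅ Z,  H_1 ≅ Z,  H_2 = 0,  H_3 = 0.

We work with the vertex ordering A < B < D < E < F < G < J < L. The simplices of K, each written with vertices in increasing order, are:

  0-simplices (8): A, B, D, E, F, G, J, L
  1-simplices (18): AB, AD, AF, AG, AJ, AL, BE, BF, BJ, BL, DE, DL, EJ, FG, FL, GJ, GL, JL
  2-simplices (14): ABF, ABJ, ABL, ADL, AFG, AFL, AGJ, AGL, AJL, BEJ, BFL, BJL, FGL, GJL
  3-simplices (4): ABFL, ABJL, AFGL, AGJL

giving chain groups C_0 ≅ Z^8, C_1 ≅ Z^18, C_2 ≅ Z^14, C_3 ≅ Z^4.

Boundary ∂_1: C_1 → C_0 is given by ∂[p,q] = [q] − [p].
The 8×18 boundary matrix has rank 7 and Smith normal form diag(1,1,1,1,1,1,1).

∂_2: C_2 → C_1 sends each 2-simplex [p,q,r] to [q,r] − [p,r] + [p,q]. For instance
  ∂ABF = BF − AF + AB,
  ∂BEJ = EJ − BJ + BE.
This gives a 18×14 integer matrix of rank 10; reducing to Smith normal form yields diagonal entries (1,1,1,1,1,1,1,1,1,1).

Boundary ∂_3: C_3 → C_2 sends each 3-simplex σ to the alternating sum Σ_i (−1)^i (σ with its i-th vertex removed). For instance
  ∂ABFL = BFL − AFL + ABL − ABF,
  ∂AFGL = FGL − AGL + AFL − AFG.
The resulting 14×4 matrix has rank 4, and its Smith normal form has invariant factors (1,1,1,1).

Reading off H_k = ker ∂_k / im ∂_{k+1}:

  H_0: rank C_0 − rank ∂_1 = 8 − 7 = 1, and the invariant factors of ∂_1 are all 1, so H_0 = Z.
  H_1: rank ker ∂_1 − rank ∂_2 = (18 − 7) − 10 = 1, and the invariant factors of ∂_2 are all 1, so H_1 = Z.
  H_2: rank ker ∂_2 − rank ∂_3 = (14 − 10) − 4 = 0, and the invariant factors of ∂_3 are all 1, so H_2 = 0.
  H_3: rank ker ∂_3 − rank ∂_4 = (4 − 4) − 0 = 0, and there is no ∂_4, so H_3 = 0.

As a check, the Euler characteristic is 8 − 18 + 14 − 4 = 0, which agrees with 1 − 1 + 0 − 0 = 0.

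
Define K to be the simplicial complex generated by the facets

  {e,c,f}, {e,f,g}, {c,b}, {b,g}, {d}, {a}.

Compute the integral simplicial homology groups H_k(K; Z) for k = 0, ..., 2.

H_0 ≅ Z^3,  H_1 ≅ Z,  H_2 = 0.

Order the vertices as a < b < c < d < e < f < g. Listing each simplex with vertices in this order, K has dimension 2 with simplices:

  0-simplices (7): a, b, c, d, e, f, g
  1-simplices (7): bc, bg, ce, cf, ef, eg, fg
  2-simplices (2): cef, efg

Hence C_0 ≅ Z^7, C_1 ≅ Z^7, C_2 ≅ Z^2.

Boundary ∂_1: C_1 → C_0 sends each edge [p,q] (with p < q) to q − p. For instance
  ∂bg = g − b.
The resulting 7×7 matrix has rank 4, and its Smith normal form has invariant factors (1,1,1,1).

Boundary ∂_2: C_2 → C_1 acts by ∂[p,q,r] = [q,r] − [p,r] + [p,q]. For instance
  ∂cef = ef − cf + ce,
  ∂efg = fg − eg + ef.
This gives a 7×2 integer matrix of rank 2; reducing to Smith normal form yields diagonal entries (1,1).

Now H_k = ker ∂_k / im ∂_{k+1}, so:

  H_0: rank C_0 − rank ∂_1 = 7 − 4 = 3, and the invariant factors of ∂_1 are all 1, so H_0 = Z^3.
  H_1: rank ker ∂_1 − rank ∂_2 = (7 − 4) − 2 = 1, and the invariant factors of ∂_2 are all 1, so H_1 = Z.
  H_2: rank ker ∂_2 − rank ∂_3 = (2 − 2) − 0 = 0, and there is no ∂_3, so H_2 = 0.

As a check, the Euler characteristic is 7 − 7 + 2 = 2, which agrees with 3 − 1 + 0 = 2.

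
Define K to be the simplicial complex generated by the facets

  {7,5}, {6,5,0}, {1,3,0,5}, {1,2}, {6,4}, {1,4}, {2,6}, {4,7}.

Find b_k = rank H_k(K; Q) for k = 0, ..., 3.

b_0 = 1, b_1 = 3, b_2 = 0, b_3 = 0.

Fix the vertex order 0 < 1 < 2 < 3 < 4 < 5 < 6 < 7 and write every simplex with vertices in increasing order. Then dim K = 3 and the simplices of K are:

  0-simplices (8): [0], [1], [2], [3], [4], [5], [6], [7]
  1-simplices (14): [0,1], [0,3], [0,5], [0,6], [1,2], [1,3], [1,4], [1,5], [2,6], [3,5], [4,6], [4,7], [5,6], [5,7]
  2-simplices (5): [0,1,3], [0,1,5], [0,3,5], [0,5,6], [1,3,5]
  3-simplices (1): [0,1,3,5]

so the chain groups are C_0 ≅ Z^8, C_1 ≅ Z^14, C_2 ≅ Z^5, C_3 ≅ Z^1.

Boundary ∂_1: C_1 → C_0 sends each edge [p,q] (with p < q) to q − p.
The 8×14 boundary matrix has rank 7 and Smith normal form diag(1,1,1,1,1,1,1).

∂_2: C_2 → C_1 maps a triangle to the signed sum of its edges. For instance
  ∂[0,3,5] = [3,5] − [0,5] + [0,3],
  ∂[1,3,5] = [3,5] − [1,5] + [1,3].
This gives a 14×5 integer matrix of rank 4; reducing to Smith normal form yields diagonal entries (1,1,1,1).

Boundary ∂_3: C_3 → C_2 sends each 3-simplex σ to the alternating sum Σ_i (−1)^i (σ with its i-th vertex removed). For instance
  ∂[0,1,3,5] = [1,3,5] − [0,3,5] + [0,1,5] − [0,1,3].
The 5×1 boundary matrix has rank 1 and Smith normal form diag(1).

From H_k ≅ ker(∂_k) / im(∂_{k+1}) we obtain:

  H_0: rank C_0 − rank ∂_1 = 8 − 7 = 1, and the invariant factors of ∂_1 are all 1, so H_0 ≅ Z.
  H_1: rank ker ∂_1 − rank ∂_2 = (14 − 7) − 4 = 3, and the invariant factors of ∂_2 are all 1, so H_1 ≅ Z^3.
  H_2: rank ker ∂_2 − rank ∂_3 = (5 − 4) − 1 = 0, and the invariant factors of ∂_3 are all 1, so H_2 ≅ 0.
  H_3: rank ker ∂_3 − rank ∂_4 = (1 − 1) − 0 = 0, and there is no ∂_4, so H_3 ≅ 0.

As a check, the Euler characteristic is 8 − 14 + 5 − 1 = -2, which agrees with 1 − 3 + 0 − 0 = -2.

Hence the Betti numbers are b_0 = 1, b_1 = 3, b_2 = 0, b_3 = 0.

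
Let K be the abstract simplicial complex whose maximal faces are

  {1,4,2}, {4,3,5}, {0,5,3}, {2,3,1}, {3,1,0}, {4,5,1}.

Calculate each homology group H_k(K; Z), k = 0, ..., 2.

We work with the vertex ordering 0 < 1 < 2 < 3 < 4 < 5. The simplices of K, each written with vertices in increasing order, are:

  0-simplices (6): [0], [1], [2], [3], [4], [5]
  1-simplices (12): [0,1], [0,3], [0,5], [1,2], [1,3], [1,4], [1,5], [2,3], [2,4], [3,4], [3,5], [4,5]
  2-simplices (6): [0,1,3], [0,3,5], [1,2,3], [1,2,4], [1,4,5], [3,4,5]

giving chain groups C_0 ≅ Z^6, C_1 ≅ Z^12, C_2 ≅ Z^6.

The boundary map ∂_1: C_1 → C_0 sends each edge [p,q] (with p < q) to q − p.
As a 6×12 matrix over Z this has rank 5, with invariant factors (1,1,1,1,1).

Boundary ∂_2: C_2 → C_1 acts by ∂[p,q,r] = [q,r] − [p,r] + [p,q]. For instance
  ∂[1,2,3] = [2,3] − [1,3] + [1,2],
  ∂[1,4,5] = [4,5] − [1,5] + [1,4].
The 12×6 boundary matrix has rank 6 and Smith normal form diag(1,1,1,1,1,1).

Reading off H_k = ker ∂_k / im ∂_{k+1}:

  H_0: rank C_0 − rank ∂_1 = 6 − 5 = 1, and the invariant factors of ∂_1 are all 1, so H_0 = Z.
  H_1: rank ker ∂_1 − rank ∂_2 = (12 − 5) − 6 = 1, and the invariant factors of ∂_2 are all 1, so H_1 = Z.
  H_2: rank ker ∂_2 − rank ∂_3 = (6 − 6) − 0 = 0, and there is no ∂_3, so H_2 = 0.

As a check, the Euler characteristic is 6 − 12 + 6 = 0, which agrees with 1 − 1 + 0 = 0.
(K is a triangulation of the cylinder S^1 x I.)

H_0 = Z,  H_1 = Z,  H_2 = 0.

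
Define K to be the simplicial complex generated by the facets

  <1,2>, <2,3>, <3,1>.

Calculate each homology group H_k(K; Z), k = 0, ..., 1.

K has 3 vertices, 3 edges.
rank ∂_0 = 0, rank ∂_1 = 2 ⇒ b_0 = 3 − 0 − 2 = 1; all invariant factors of ∂_1 are 1 so no torsion. So H_0 = Z.
rank ∂_1 = 2, rank ∂_2 = 0 ⇒ b_1 = 3 − 2 − 0 = 1. So H_1 = Z.

H_0 = Z,  H_1 = Z.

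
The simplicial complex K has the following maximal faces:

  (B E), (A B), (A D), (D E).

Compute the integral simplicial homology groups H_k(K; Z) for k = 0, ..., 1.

H_0 ≅ Z,  H_1 ≅ Z.

We work with the vertex ordering A < B < D < E. The simplices of K, each written with vertices in increasing order, are:

  0-simplices (4): A, B, D, E
  1-simplices (4): AB, AD, BE, DE

so the chain groups are C_0 ≅ Z^4, C_1 ≅ Z^4.

The boundary map ∂_1: C_1 → C_0 maps an edge to its endpoints' difference, ∂[p,q] = q − p. For instance
  ∂BE = E − B.
This gives a 4×4 integer matrix of rank 3; reducing to Smith normal form yields diagonal entries (1,1,1).

Computing H_k = (kernel of ∂_k) / (image of ∂_{k+1}):

  H_0: rank C_0 − rank ∂_1 = 4 − 3 = 1, and the invariant factors of ∂_1 are all 1, so H_0 ≅ Z.
  H_1: rank ker ∂_1 − rank ∂_2 = (4 − 3) − 0 = 1, and there is no ∂_2, so H_1 ≅ Z.

As a check, the Euler characteristic is 4 − 4 = 0, which agrees with 1 − 1 = 0.
(K is a triangulation of the circle S^1.)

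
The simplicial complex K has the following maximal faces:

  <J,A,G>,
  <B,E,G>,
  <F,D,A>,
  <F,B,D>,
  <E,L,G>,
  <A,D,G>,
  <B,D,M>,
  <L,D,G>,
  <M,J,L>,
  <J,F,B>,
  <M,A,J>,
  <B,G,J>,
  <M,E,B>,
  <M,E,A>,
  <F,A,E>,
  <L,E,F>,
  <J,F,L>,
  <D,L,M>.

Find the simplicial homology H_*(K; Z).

Take the total order A < B < D < E < F < G < J < L < M on the vertex set. Then K (dimension 2) consists of the simplices:

  0-simplices (9): A, B, D, E, F, G, J, L, M
  1-simplices (27): AD, AE, AF, AG, AJ, AM, BD, BE, BF, BG, BJ, BM, DF, DG, DL, DM, EF, EG, EL, EM, FJ, FL, GJ, GL, JL, JM, LM
  2-simplices (18): ADF, ADG, AEF, AEM, AGJ, AJM, BDF, BDM, BEG, BEM, BFJ, BGJ, DGL, DLM, EFL, EGL, FJL, JLM

giving chain groups C_0 ≅ Z^9, C_1 ≅ Z^27, C_2 ≅ Z^18.

∂_1: C_1 → C_0 sends each edge [p,q] (with p < q) to q − p. For instance
  ∂BF = F − B.
The resulting 9×27 matrix has rank 8, and its Smith normal form has invariant factors (1,1,1,1,1,1,1,1).

The boundary map ∂_2: C_2 → C_1 sends each 2-simplex [p,q,r] to [q,r] − [p,r] + [p,q]. For instance
  ∂ADG = DG − AG + AD,
  ∂BDF = DF − BF + BD.
The 27×18 boundary matrix has rank 17 and Smith normal form diag(1,1,1,1,1,1,1,1,1,1,1,1,1,1,1,1,1).

Computing H_k = (kernel of ∂_k) / (image of ∂_{k+1}):

  H_0: rank C_0 − rank ∂_1 = 9 − 8 = 1, and the invariant factors of ∂_1 are all 1, so H_0 = Z.
  H_1: rank ker ∂_1 − rank ∂_2 = (27 − 8) − 17 = 2, and the invariant factors of ∂_2 are all 1, so H_1 = Z^2.
  H_2: rank ker ∂_2 − rank ∂_3 = (18 − 17) − 0 = 1, and there is no ∂_3, so H_2 = Z.

As a check, the Euler characteristic is 9 − 27 + 18 = 0, which agrees with 1 − 2 + 1 = 0.

H_0 ≅ Z,  H_1 ≅ Z^2,  H_2 ≅ Z.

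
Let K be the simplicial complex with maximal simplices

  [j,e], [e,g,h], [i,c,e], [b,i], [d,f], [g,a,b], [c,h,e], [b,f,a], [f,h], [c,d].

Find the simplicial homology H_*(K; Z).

Order the vertices as a < b < c < d < e < f < g < h < i < j. Listing each simplex with vertices in this order, K has dimension 2 with simplices:

  0-simplices (10): a, b, c, d, e, f, g, h, i, j
  1-simplices (17): ab, af, ag, bf, bg, bi, cd, ce, ch, ci, df, eg, eh, ei, ej, fh, gh
  2-simplices (5): abf, abg, ceh, cei, egh

Hence C_0 ≅ Z^10, C_1 ≅ Z^17, C_2 ≅ Z^5.

∂_1: C_1 → C_0 is given by ∂[p,q] = [q] − [p]. For instance
  ∂ce = e − c.
The 10×17 boundary matrix has rank 9 and Smith normal form diag(1,1,1,1,1,1,1,1,1).

∂_2: C_2 → C_1 sends each 2-simplex [p,q,r] to [q,r] − [p,r] + [p,q]. For instance
  ∂ceh = eh − ch + ce,
  ∂cei = ei − ci + ce.
The resulting 17×5 matrix has rank 5, and its Smith normal form has invariant factors (1,1,1,1,1).

Computing H_k = (kernel of ∂_k) / (image of ∂_{k+1}):

  H_0: rank C_0 − rank ∂_1 = 10 − 9 = 1, and the invariant factors of ∂_1 are all 1, so H_0 ≅ Z.
  H_1: rank ker ∂_1 − rank ∂_2 = (17 − 9) − 5 = 3, and the invariant factors of ∂_2 are all 1, so H_1 ≅ Z^3.
  H_2: rank ker ∂_2 − rank ∂_3 = (5 − 5) − 0 = 0, and there is no ∂_3, so H_2 ≅ 0.

As a check, the Euler characteristic is 10 − 17 + 5 = -2, which agrees with 1 − 3 + 0 = -2.

H_0 = Z,  H_1 = Z^3,  H_2 = 0.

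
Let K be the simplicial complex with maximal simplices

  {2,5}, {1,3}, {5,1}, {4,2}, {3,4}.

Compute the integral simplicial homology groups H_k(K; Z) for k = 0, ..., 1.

Fix the vertex order 1 < 2 < 3 < 4 < 5 and write every simplex with vertices in increasing order. Then dim K = 1 and the simplices of K are:

  0-simplices (5): [1], [2], [3], [4], [5]
  1-simplices (5): [1,3], [1,5], [2,4], [2,5], [3,4]

Hence C_0 ≅ Z^5, C_1 ≅ Z^5.

Boundary ∂_1: C_1 → C_0 sends each edge [p,q] (with p < q) to q − p. For instance
  ∂[1,5] = [5] − [1].
This gives a 5×5 integer matrix of rank 4; reducing to Smith normal form yields diagonal entries (1,1,1,1).

Now H_k = ker ∂_k / im ∂_{k+1}, so:

  H_0: rank C_0 − rank ∂_1 = 5 − 4 = 1, and the invariant factors of ∂_1 are all 1, so H_0 = Z.
  H_1: rank ker ∂_1 − rank ∂_2 = (5 − 4) − 0 = 1, and there is no ∂_2, so H_1 = Z.

(K is a triangulation of the circle S^1.)

H_0 = Z,  H_1 = Z.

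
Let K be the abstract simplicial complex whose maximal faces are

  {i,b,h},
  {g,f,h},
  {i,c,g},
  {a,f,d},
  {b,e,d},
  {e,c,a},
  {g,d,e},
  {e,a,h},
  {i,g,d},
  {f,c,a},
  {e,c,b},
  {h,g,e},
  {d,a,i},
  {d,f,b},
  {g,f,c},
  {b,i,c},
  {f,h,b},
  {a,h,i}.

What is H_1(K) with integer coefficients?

H_1 ≅ Z^2.

Order the vertices as a < b < c < d < e < f < g < h < i. Listing each simplex with vertices in this order, K has dimension 2 with simplices:

  0-simplices (9): a, b, c, d, e, f, g, h, i
  1-simplices (27): ac, ad, ae, af, ah, ai, bc, bd, be, bf, bh, bi, ce, cf, cg, ci, de, df, dg, di, eg, eh, fg, fh, gh, gi, hi
  2-simplices (18): ace, acf, adf, adi, aeh, ahi, bce, bci, bde, bdf, bfh, bhi, cfg, cgi, deg, dgi, egh, fgh

giving chain groups C_0 ≅ Z^9, C_1 ≅ Z^27, C_2 ≅ Z^18.

Boundary ∂_1: C_1 → C_0 maps an edge to its endpoints' difference, ∂[p,q] = q − p. For instance
  ∂be = e − b.
As a 9×27 matrix over Z this has rank 8, with invariant factors (1,1,1,1,1,1,1,1).

∂_2: C_2 → C_1 sends each 2-simplex [p,q,r] to [q,r] − [p,r] + [p,q]. For instance
  ∂dgi = gi − di + dg,
  ∂ace = ce − ae + ac.
The 27×18 boundary matrix has rank 17 and Smith normal form diag(1,1,1,1,1,1,1,1,1,1,1,1,1,1,1,1,1).

Computing H_k = (kernel of ∂_k) / (image of ∂_{k+1}):

  H_1: rank ker ∂_1 − rank ∂_2 = (27 − 8) − 17 = 2, and the invariant factors of ∂_2 are all 1, so H_1 = Z^2.

(K is a triangulation of the torus T^2.)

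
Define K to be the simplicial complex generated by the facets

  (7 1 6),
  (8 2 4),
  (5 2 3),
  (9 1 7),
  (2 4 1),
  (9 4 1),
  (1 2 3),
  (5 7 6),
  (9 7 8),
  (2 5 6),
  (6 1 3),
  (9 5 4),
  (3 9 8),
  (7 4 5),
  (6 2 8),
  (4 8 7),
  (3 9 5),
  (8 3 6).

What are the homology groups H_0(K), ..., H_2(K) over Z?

H_0 = Z,  H_1 = Z × Z/2,  H_2 = 0.

We work with the vertex ordering 1 < 2 < 3 < 4 < 5 < 6 < 7 < 8 < 9. The simplices of K, each written with vertices in increasing order, are:

  0-simplices (9): [1], [2], [3], [4], [5], [6], [7], [8], [9]
  1-simplices (27): (27 of them)
  2-simplices (18): [1,2,3], [1,2,4], [1,3,6], [1,4,9], [1,6,7], [1,7,9], [2,3,5], [2,4,8], [2,5,6], [2,6,8], [3,5,9], [3,6,8], [3,8,9], [4,5,7], [4,5,9], [4,7,8], [5,6,7], [7,8,9]

so the chain groups are C_0 ≅ Z^9, C_1 ≅ Z^27, C_2 ≅ Z^18.

∂_1: C_1 → C_0 maps an edge to its endpoints' difference, ∂[p,q] = q − p.
The 9×27 boundary matrix has rank 8 and Smith normal form diag(1,1,1,1,1,1,1,1).

∂_2: C_2 → C_1 sends each 2-simplex [p,q,r] to [q,r] − [p,r] + [p,q]. For instance
  ∂[1,6,7] = [6,7] − [1,7] + [1,6],
  ∂[2,5,6] = [5,6] − [2,6] + [2,5].
The 27×18 boundary matrix has rank 18 and Smith normal form diag(1,1,1,1,1,1,1,1,1,1,1,1,1,1,1,1,1,2).

Reading off H_k = ker ∂_k / im ∂_{k+1}:

  H_0: rank C_0 − rank ∂_1 = 9 − 8 = 1, and the invariant factors of ∂_1 are all 1, so H_0 ≅ Z.
  H_1: rank ker ∂_1 − rank ∂_2 = (27 − 8) − 18 = 1, and ∂_2 has invariant factor 2 > 1, so H_1 ≅ Z × Z/2.
  H_2: rank ker ∂_2 − rank ∂_3 = (18 − 18) − 0 = 0, and there is no ∂_3, so H_2 ≅ 0.

As a check, the Euler characteristic is 9 − 27 + 18 = 0, which agrees with 1 − 1 + 0 = 0.
(K is a triangulation of the Klein bottle.)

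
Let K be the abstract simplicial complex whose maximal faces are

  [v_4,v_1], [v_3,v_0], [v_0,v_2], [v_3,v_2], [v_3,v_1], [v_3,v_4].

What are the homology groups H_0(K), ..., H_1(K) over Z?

H_0 ≅ Z,  H_1 ≅ Z^2.

Fix the vertex order v_0 < v_1 < v_2 < v_3 < v_4 and write every simplex with vertices in increasing order. Then dim K = 1 and the simplices of K are:

  0-simplices (5): [v_0], [v_1], [v_2], [v_3], [v_4]
  1-simplices (6): [v_0,v_2], [v_0,v_3], [v_1,v_3], [v_1,v_4], [v_2,v_3], [v_3,v_4]

so the chain groups are C_0 ≅ Z^5, C_1 ≅ Z^6.

∂_1: C_1 → C_0 maps an edge to its endpoints' difference, ∂[p,q] = q − p.
The 5×6 boundary matrix has rank 4 and Smith normal form diag(1,1,1,1).

Computing H_k = (kernel of ∂_k) / (image of ∂_{k+1}):

  H_0: rank C_0 − rank ∂_1 = 5 − 4 = 1, and the invariant factors of ∂_1 are all 1, so H_0 = Z.
  H_1: rank ker ∂_1 − rank ∂_2 = (6 − 4) − 0 = 2, and there is no ∂_2, so H_1 = Z^2.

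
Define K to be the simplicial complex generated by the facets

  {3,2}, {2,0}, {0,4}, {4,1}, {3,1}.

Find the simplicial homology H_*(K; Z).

H_0 ≅ Z,  H_1 ≅ Z.

Fix the vertex order 0 < 1 < 2 < 3 < 4 and write every simplex with vertices in increasing order. Then dim K = 1 and the simplices of K are:

  0-simplices (5): [0], [1], [2], [3], [4]
  1-simplices (5): [0,2], [0,4], [1,3], [1,4], [2,3]

so the chain groups are C_0 ≅ Z^5, C_1 ≅ Z^5.

The boundary map ∂_1: C_1 → C_0 sends each edge [p,q] (with p < q) to q − p. For instance
  ∂[2,3] = [3] − [2].
As a 5×5 matrix over Z this has rank 4, with invariant factors (1,1,1,1).

From H_k ≅ ker(∂_k) / im(∂_{k+1}) we obtain:

  H_0: rank C_0 − rank ∂_1 = 5 − 4 = 1, and the invariant factors of ∂_1 are all 1, so H_0 ≅ Z.
  H_1: rank ker ∂_1 − rank ∂_2 = (5 − 4) − 0 = 1, and there is no ∂_2, so H_1 ≅ Z.

(K is a triangulation of the circle S^1.)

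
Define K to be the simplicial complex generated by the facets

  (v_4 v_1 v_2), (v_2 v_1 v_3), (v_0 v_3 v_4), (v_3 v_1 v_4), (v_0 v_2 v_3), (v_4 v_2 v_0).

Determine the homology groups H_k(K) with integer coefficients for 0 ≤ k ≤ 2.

H_0 = Z,  H_1 = 0,  H_2 = Z.

Order the vertices as v_0 < v_1 < v_2 < v_3 < v_4. Listing each simplex with vertices in this order, K has dimension 2 with simplices:

  0-simplices (5): [v_0], [v_1], [v_2], [v_3], [v_4]
  1-simplices (9): [v_0,v_2], [v_0,v_3], [v_0,v_4], [v_1,v_2], [v_1,v_3], [v_1,v_4], [v_2,v_3], [v_2,v_4], [v_3,v_4]
  2-simplices (6): [v_0,v_2,v_3], [v_0,v_2,v_4], [v_0,v_3,v_4], [v_1,v_2,v_3], [v_1,v_2,v_4], [v_1,v_3,v_4]

so the chain groups are C_0 ≅ Z^5, C_1 ≅ Z^9, C_2 ≅ Z^6.

The boundary map ∂_1: C_1 → C_0 sends each edge [p,q] (with p < q) to q − p.
As a 5×9 matrix over Z this has rank 4, with invariant factors (1,1,1,1).

∂_2: C_2 → C_1 sends each 2-simplex [p,q,r] to [q,r] − [p,r] + [p,q]. For instance
  ∂[v_1,v_3,v_4] = [v_3,v_4] − [v_1,v_4] + [v_1,v_3],
  ∂[v_0,v_2,v_4] = [v_2,v_4] − [v_0,v_4] + [v_0,v_2].
The resulting 9×6 matrix has rank 5, and its Smith normal form has invariant factors (1,1,1,1,1).

Now H_k = ker ∂_k / im ∂_{k+1}, so:

  H_0: rank C_0 − rank ∂_1 = 5 − 4 = 1, and the invariant factors of ∂_1 are all 1, so H_0 = Z.
  H_1: rank ker ∂_1 − rank ∂_2 = (9 − 4) − 5 = 0, and the invariant factors of ∂_2 are all 1, so H_1 = 0.
  H_2: rank ker ∂_2 − rank ∂_3 = (6 − 5) − 0 = 1, and there is no ∂_3, so H_2 = Z.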